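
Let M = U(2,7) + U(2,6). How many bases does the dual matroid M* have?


(M1+M2)* = M1* + M2*.
M1* = U(5,7), bases: C(7,5) = 21.
M2* = U(4,6), bases: C(6,4) = 15.
|B(M*)| = 21 * 15 = 315.

315


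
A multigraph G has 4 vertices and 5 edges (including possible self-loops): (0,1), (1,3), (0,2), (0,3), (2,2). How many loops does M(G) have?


In a graphic matroid, a loop is a self-loop edge (u,u) with rank 0.
Examining all 5 edges for self-loops...
Self-loops found: (2,2)
Number of loops = 1.

1


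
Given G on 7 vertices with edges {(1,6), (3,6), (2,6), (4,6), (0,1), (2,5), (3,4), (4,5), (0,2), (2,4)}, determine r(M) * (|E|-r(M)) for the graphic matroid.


r(M) = |V| - c = 7 - 1 = 6.
nullity = |E| - r(M) = 10 - 6 = 4.
Product = 6 * 4 = 24.

24


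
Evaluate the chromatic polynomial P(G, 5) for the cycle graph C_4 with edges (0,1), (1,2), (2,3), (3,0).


P(C_4, k) = (k-1)^4 + (-1)^4*(k-1).
P(5) = (4)^4 + 4
= 256 + 4 = 260.

260


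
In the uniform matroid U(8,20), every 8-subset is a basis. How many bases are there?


Bases of U(8,20) are all 8-element subsets of the 20-element ground set.
Number of bases = C(20,8).
(20 choose 8) = 125970.

125970


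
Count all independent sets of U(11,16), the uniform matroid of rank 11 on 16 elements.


Independent sets of U(11,16) are all subsets of size <= 11.
Count = (16 choose 0) + (16 choose 1) + (16 choose 2) + (16 choose 3) + (16 choose 4) + (16 choose 5) + (16 choose 6) + (16 choose 7) + (16 choose 8) + (16 choose 9) + (16 choose 10) + (16 choose 11)
     = 1 + 16 + 120 + 560 + 1820 + 4368 + 8008 + 11440 + 12870 + 11440 + 8008 + 4368
     = 63019.

63019


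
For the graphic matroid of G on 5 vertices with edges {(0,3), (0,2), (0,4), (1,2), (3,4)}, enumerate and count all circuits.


A circuit in a graphic matroid = edge set of a simple cycle.
G has 5 vertices and 5 edges.
Enumerating all minimal edge subsets forming cycles...
Total circuits found: 1.

1


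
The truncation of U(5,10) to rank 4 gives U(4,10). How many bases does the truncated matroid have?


Truncating U(5,10) to rank 4 gives U(4,10).
Bases of U(4,10) are all 4-element subsets of 10 elements.
Number of bases = C(10,4) = 10! / (4! * 6!) = 210.

210


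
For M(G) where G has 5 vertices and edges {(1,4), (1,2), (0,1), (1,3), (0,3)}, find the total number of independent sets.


An independent set in a graphic matroid is an acyclic edge subset.
G has 5 vertices and 5 edges.
Enumerate all 2^5 = 32 subsets, checking for acyclicity.
Total independent sets = 28.

28


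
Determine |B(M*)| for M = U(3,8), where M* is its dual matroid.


The dual of U(r,n) is U(n-r, n) = U(5,8).
Bases of U(5,8) are all (5)-element subsets.
|B(M*)| = C(8,5) = 56.

56


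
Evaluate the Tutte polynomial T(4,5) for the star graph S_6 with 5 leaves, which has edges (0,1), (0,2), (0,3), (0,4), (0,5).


A star on 6 vertices is a tree with 5 edges.
T(x,y) = x^(5) for any tree.
T(4,5) = 4^5 = 1024.

1024


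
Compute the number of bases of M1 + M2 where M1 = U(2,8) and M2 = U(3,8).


Bases of a direct sum M1 + M2: |B| = |B(M1)| * |B(M2)|.
|B(U(2,8))| = C(8,2) = 28.
|B(U(3,8))| = C(8,3) = 56.
Total bases = 28 * 56 = 1568.

1568


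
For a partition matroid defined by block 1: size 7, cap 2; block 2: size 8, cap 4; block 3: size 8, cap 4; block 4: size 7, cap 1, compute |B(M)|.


A basis picks exactly ci elements from block i.
Number of bases = product of C(|Si|, ci).
= C(7,2) * C(8,4) * C(8,4) * C(7,1)
= 21 * 70 * 70 * 7
= 720300.

720300


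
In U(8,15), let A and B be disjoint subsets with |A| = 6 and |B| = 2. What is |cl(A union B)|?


|A union B| = 6 + 2 = 8 (disjoint).
In U(8,15), cl(S) = S if |S| < 8, else cl(S) = E.
Since 8 >= 8, cl(A union B) = E.
|cl(A union B)| = 15.

15


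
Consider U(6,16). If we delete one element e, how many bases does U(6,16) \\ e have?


Deleting e from U(6,16) gives U(6,15) since n > r.
Bases of U(6,15) = C(15,6) = 5005.

5005


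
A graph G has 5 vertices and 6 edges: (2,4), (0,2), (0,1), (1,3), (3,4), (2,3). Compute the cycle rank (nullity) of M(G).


Cycle rank (nullity) = |E| - r(M) = |E| - (|V| - c).
|E| = 6, |V| = 5, c = 1.
Nullity = 6 - (5 - 1) = 6 - 4 = 2.

2


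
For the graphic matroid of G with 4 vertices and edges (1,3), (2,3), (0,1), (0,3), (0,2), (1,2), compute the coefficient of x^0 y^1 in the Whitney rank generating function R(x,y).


R(x,y) = sum over A in 2^E of x^(r(E)-r(A)) * y^(|A|-r(A)).
G has 4 vertices, 6 edges. r(E) = 3.
Enumerate all 2^6 = 64 subsets.
Count subsets with r(E)-r(A)=0 and |A|-r(A)=1: 15.

15


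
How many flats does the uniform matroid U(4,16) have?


Flats of U(4,16): every subset of size < 4 is a flat, plus E itself.
Count = (16 choose 0) + (16 choose 1) + (16 choose 2) + (16 choose 3) + 1
     = 1 + 16 + 120 + 560 + 1
     = 698.

698


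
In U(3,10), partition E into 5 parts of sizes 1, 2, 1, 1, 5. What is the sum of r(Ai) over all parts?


r(Ai) = min(|Ai|, 3) for each part.
Sum = min(1,3) + min(2,3) + min(1,3) + min(1,3) + min(5,3)
    = 1 + 2 + 1 + 1 + 3
    = 8.

8


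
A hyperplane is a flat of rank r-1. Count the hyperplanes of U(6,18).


Hyperplanes of U(6,18) are flats of rank 5.
In a uniform matroid, these are exactly the (5)-element subsets.
Count = (18 choose 5) = 8568.

8568


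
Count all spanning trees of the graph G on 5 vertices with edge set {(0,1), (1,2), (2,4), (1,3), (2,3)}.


By Kirchhoff's matrix tree theorem, the number of spanning trees equals
the determinant of any cofactor of the Laplacian matrix L.
G has 5 vertices and 5 edges.
Computing the (4 x 4) cofactor determinant gives 3.

3


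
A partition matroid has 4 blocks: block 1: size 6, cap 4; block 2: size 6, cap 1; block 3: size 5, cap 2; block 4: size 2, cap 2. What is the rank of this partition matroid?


Rank of a partition matroid = sum of min(|Si|, ci) for each block.
= min(6,4) + min(6,1) + min(5,2) + min(2,2)
= 4 + 1 + 2 + 2
= 9.

9


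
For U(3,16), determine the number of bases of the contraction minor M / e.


Contracting e from U(3,16) gives U(2,15).
Bases of U(2,15) = (15 choose 2) = 105.

105


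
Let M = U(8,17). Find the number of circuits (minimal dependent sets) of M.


In U(8,17), circuits are the (9)-element subsets.
Any set of 9 elements is dependent, and removing any one element gives
an independent set of size 8, so it is a minimal dependent set.
Number of circuits = C(17,9) = 17! / (9! * 8!) = 24310.

24310


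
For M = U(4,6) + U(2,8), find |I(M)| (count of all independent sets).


For a direct sum, |I(M1+M2)| = |I(M1)| * |I(M2)|.
|I(U(4,6))| = sum C(6,k) for k=0..4 = 57.
|I(U(2,8))| = sum C(8,k) for k=0..2 = 37.
Total = 57 * 37 = 2109.

2109


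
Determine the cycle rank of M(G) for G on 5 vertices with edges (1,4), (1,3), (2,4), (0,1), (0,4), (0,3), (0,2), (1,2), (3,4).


Cycle rank (nullity) = |E| - r(M) = |E| - (|V| - c).
|E| = 9, |V| = 5, c = 1.
Nullity = 9 - (5 - 1) = 9 - 4 = 5.

5


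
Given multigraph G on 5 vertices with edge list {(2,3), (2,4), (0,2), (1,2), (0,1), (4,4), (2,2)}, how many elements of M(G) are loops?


In a graphic matroid, a loop is a self-loop edge (u,u) with rank 0.
Examining all 7 edges for self-loops...
Self-loops found: (4,4), (2,2)
Number of loops = 2.

2


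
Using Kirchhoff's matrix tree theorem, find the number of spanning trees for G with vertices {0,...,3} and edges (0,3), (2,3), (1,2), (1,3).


By Kirchhoff's matrix tree theorem, the number of spanning trees equals
the determinant of any cofactor of the Laplacian matrix L.
G has 4 vertices and 4 edges.
Computing the (3 x 3) cofactor determinant gives 3.

3


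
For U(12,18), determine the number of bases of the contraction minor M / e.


Contracting e from U(12,18) gives U(11,17).
Bases of U(11,17) = C(17,11) = 17! / (11! * 6!) = 12376.

12376


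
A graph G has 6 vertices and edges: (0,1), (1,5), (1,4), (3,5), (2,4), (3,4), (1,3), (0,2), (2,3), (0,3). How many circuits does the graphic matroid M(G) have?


A circuit in a graphic matroid = edge set of a simple cycle.
G has 6 vertices and 10 edges.
Enumerating all minimal edge subsets forming cycles...
Total circuits found: 20.

20


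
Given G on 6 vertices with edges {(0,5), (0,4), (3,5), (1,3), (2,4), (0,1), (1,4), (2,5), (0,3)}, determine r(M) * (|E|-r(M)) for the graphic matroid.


r(M) = |V| - c = 6 - 1 = 5.
nullity = |E| - r(M) = 9 - 5 = 4.
Product = 5 * 4 = 20.

20


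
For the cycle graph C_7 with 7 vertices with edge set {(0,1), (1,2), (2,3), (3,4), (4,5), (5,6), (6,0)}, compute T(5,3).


T(C_7; x,y) = x + x^2 + ... + x^(6) + y.
T(5,3) = 5^1 + 5^2 + 5^3 + 5^4 + 5^5 + 5^6 + 3
= 5 + 25 + 125 + 625 + 3125 + 15625 + 3
= 19533.

19533


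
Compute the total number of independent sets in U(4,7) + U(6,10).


For a direct sum, |I(M1+M2)| = |I(M1)| * |I(M2)|.
|I(U(4,7))| = sum C(7,k) for k=0..4 = 99.
|I(U(6,10))| = sum C(10,k) for k=0..6 = 848.
Total = 99 * 848 = 83952.

83952


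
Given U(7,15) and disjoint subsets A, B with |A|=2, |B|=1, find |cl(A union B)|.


|A union B| = 2 + 1 = 3 (disjoint).
In U(7,15), cl(S) = S if |S| < 7, else cl(S) = E.
Since 3 < 7, cl(A union B) = A union B.
|cl(A union B)| = 3.

3


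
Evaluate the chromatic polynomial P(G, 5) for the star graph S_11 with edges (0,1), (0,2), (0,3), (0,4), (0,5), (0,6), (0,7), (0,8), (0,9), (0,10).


P(tree, k) = k * (k-1)^(10) for any tree on 11 vertices.
P(5) = 5 * 4^10 = 5 * 1048576 = 5242880.

5242880


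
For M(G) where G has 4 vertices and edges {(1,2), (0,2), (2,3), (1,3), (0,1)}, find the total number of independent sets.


An independent set in a graphic matroid is an acyclic edge subset.
G has 4 vertices and 5 edges.
Enumerate all 2^5 = 32 subsets, checking for acyclicity.
Total independent sets = 24.

24


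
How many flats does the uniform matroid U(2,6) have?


Flats of U(2,6): every subset of size < 2 is a flat, plus E itself.
Count = C(6,0) + C(6,1) + 1
     = 1 + 6 + 1
     = 8.

8


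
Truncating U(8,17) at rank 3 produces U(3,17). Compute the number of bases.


Truncating U(8,17) to rank 3 gives U(3,17).
Bases of U(3,17) are all 3-element subsets of 17 elements.
Number of bases = C(17,3) = 17! / (3! * 14!) = 680.

680


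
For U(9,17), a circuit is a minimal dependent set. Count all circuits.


In U(9,17), circuits are the (10)-element subsets.
Any set of 10 elements is dependent, and removing any one element gives
an independent set of size 9, so it is a minimal dependent set.
Number of circuits = C(17,10) = 19448.

19448


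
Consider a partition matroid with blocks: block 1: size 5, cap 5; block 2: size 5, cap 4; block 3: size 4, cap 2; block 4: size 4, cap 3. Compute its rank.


Rank of a partition matroid = sum of min(|Si|, ci) for each block.
= min(5,5) + min(5,4) + min(4,2) + min(4,3)
= 5 + 4 + 2 + 3
= 14.

14


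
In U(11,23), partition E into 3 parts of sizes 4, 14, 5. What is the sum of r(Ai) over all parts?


r(Ai) = min(|Ai|, 11) for each part.
Sum = min(4,11) + min(14,11) + min(5,11)
    = 4 + 11 + 5
    = 20.

20


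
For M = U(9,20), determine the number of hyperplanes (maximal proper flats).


Hyperplanes of U(9,20) are flats of rank 8.
In a uniform matroid, these are exactly the (8)-element subsets.
Count = C(20,8) = 125970.

125970


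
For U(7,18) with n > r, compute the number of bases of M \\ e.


Deleting e from U(7,18) gives U(7,17) since n > r.
Bases of U(7,17) = C(17,7) = 17! / (7! * 10!) = 19448.

19448


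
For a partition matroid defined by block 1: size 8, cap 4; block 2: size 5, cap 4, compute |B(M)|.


A basis picks exactly ci elements from block i.
Number of bases = product of C(|Si|, ci).
= C(8,4) * C(5,4)
= 70 * 5
= 350.

350


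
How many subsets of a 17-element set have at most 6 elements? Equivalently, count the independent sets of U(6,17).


Independent sets of U(6,17) are all subsets of size <= 6.
Count = C(17,0) + C(17,1) + C(17,2) + C(17,3) + C(17,4) + C(17,5) + C(17,6)
     = 1 + 17 + 136 + 680 + 2380 + 6188 + 12376
     = 21778.

21778


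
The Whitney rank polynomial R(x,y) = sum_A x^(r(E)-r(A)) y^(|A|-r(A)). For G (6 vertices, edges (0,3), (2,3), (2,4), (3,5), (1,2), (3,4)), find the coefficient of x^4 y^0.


R(x,y) = sum over A in 2^E of x^(r(E)-r(A)) * y^(|A|-r(A)).
G has 6 vertices, 6 edges. r(E) = 5.
Enumerate all 2^6 = 64 subsets.
Count subsets with r(E)-r(A)=4 and |A|-r(A)=0: 6.

6


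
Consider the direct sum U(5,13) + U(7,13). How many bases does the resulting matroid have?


Bases of a direct sum M1 + M2: |B| = |B(M1)| * |B(M2)|.
|B(U(5,13))| = C(13,5) = 1287.
|B(U(7,13))| = C(13,7) = 1716.
Total bases = 1287 * 1716 = 2208492.

2208492


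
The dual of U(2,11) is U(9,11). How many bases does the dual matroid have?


The dual of U(r,n) is U(n-r, n) = U(9,11).
Bases of U(9,11) are all (9)-element subsets.
|B(M*)| = (11 choose 9) = 55.

55


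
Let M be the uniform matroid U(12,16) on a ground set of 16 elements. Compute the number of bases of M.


Bases of U(12,16) are all 12-element subsets of the 16-element ground set.
Number of bases = C(16,12).
C(16,12) = 1820.

1820


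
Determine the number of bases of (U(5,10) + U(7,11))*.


(M1+M2)* = M1* + M2*.
M1* = U(5,10), bases: C(10,5) = 252.
M2* = U(4,11), bases: C(11,4) = 330.
|B(M*)| = 252 * 330 = 83160.

83160


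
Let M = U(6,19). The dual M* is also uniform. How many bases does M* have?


The dual of U(r,n) is U(n-r, n) = U(13,19).
Bases of U(13,19) are all (13)-element subsets.
|B(M*)| = C(19,13) = 19! / (13! * 6!) = 27132.

27132


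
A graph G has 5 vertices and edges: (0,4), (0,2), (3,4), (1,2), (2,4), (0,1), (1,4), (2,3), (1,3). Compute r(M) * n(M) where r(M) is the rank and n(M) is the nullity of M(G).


r(M) = |V| - c = 5 - 1 = 4.
nullity = |E| - r(M) = 9 - 4 = 5.
Product = 4 * 5 = 20.

20


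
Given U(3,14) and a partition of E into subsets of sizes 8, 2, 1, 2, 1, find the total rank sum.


r(Ai) = min(|Ai|, 3) for each part.
Sum = min(8,3) + min(2,3) + min(1,3) + min(2,3) + min(1,3)
    = 3 + 2 + 1 + 2 + 1
    = 9.

9


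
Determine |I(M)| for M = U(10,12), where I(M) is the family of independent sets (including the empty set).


Independent sets of U(10,12) are all subsets of size <= 10.
Count = C(12,0) + C(12,1) + C(12,2) + C(12,3) + C(12,4) + C(12,5) + C(12,6) + C(12,7) + C(12,8) + C(12,9) + C(12,10)
     = 1 + 12 + 66 + 220 + 495 + 792 + 924 + 792 + 495 + 220 + 66
     = 4083.

4083


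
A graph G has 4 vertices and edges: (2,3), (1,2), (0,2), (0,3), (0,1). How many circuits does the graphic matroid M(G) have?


A circuit in a graphic matroid = edge set of a simple cycle.
G has 4 vertices and 5 edges.
Enumerating all minimal edge subsets forming cycles...
Total circuits found: 3.

3


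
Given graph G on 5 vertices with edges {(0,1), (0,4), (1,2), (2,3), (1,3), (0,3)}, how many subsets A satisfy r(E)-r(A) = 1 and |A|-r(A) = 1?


R(x,y) = sum over A in 2^E of x^(r(E)-r(A)) * y^(|A|-r(A)).
G has 5 vertices, 6 edges. r(E) = 4.
Enumerate all 2^6 = 64 subsets.
Count subsets with r(E)-r(A)=1 and |A|-r(A)=1: 7.

7


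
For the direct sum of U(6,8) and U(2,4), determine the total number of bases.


Bases of a direct sum M1 + M2: |B| = |B(M1)| * |B(M2)|.
|B(U(6,8))| = C(8,6) = 28.
|B(U(2,4))| = C(4,2) = 6.
Total bases = 28 * 6 = 168.

168


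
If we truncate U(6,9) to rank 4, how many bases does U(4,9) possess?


Truncating U(6,9) to rank 4 gives U(4,9).
Bases of U(4,9) are all 4-element subsets of 9 elements.
Number of bases = C(9,4) = (9 * 8 * 7 * 6) / (1 * 2 * 3 * 4) = 126.

126


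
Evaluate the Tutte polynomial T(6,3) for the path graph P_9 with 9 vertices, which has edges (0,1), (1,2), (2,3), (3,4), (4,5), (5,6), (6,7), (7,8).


A path on 9 vertices is a tree with 8 edges.
T(x,y) = x^(8) for any tree.
T(6,3) = 6^8 = 1679616.

1679616


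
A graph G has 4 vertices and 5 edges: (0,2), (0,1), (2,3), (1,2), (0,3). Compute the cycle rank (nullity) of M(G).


Cycle rank (nullity) = |E| - r(M) = |E| - (|V| - c).
|E| = 5, |V| = 4, c = 1.
Nullity = 5 - (4 - 1) = 5 - 3 = 2.

2


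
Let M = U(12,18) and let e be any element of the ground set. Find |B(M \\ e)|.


Deleting e from U(12,18) gives U(12,17) since n > r.
Bases of U(12,17) = C(17,12) = 6188.

6188


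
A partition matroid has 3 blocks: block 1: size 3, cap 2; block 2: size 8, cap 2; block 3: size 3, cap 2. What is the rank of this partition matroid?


Rank of a partition matroid = sum of min(|Si|, ci) for each block.
= min(3,2) + min(8,2) + min(3,2)
= 2 + 2 + 2
= 6.

6


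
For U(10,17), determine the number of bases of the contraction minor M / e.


Contracting e from U(10,17) gives U(9,16).
Bases of U(9,16) = C(16,9) = 16! / (9! * 7!) = 11440.

11440


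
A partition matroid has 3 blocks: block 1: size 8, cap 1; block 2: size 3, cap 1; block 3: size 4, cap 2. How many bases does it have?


A basis picks exactly ci elements from block i.
Number of bases = product of C(|Si|, ci).
= C(8,1) * C(3,1) * C(4,2)
= 8 * 3 * 6
= 144.

144


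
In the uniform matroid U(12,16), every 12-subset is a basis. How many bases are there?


Bases of U(12,16) are all 12-element subsets of the 16-element ground set.
Number of bases = C(16,12).
C(16,12) = 16! / (12! * 4!) = 1820.

1820


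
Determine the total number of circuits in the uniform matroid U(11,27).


In U(11,27), circuits are the (12)-element subsets.
Any set of 12 elements is dependent, and removing any one element gives
an independent set of size 11, so it is a minimal dependent set.
Number of circuits = (27 choose 12) = 17383860.

17383860


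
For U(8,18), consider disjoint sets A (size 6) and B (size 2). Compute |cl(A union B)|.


|A union B| = 6 + 2 = 8 (disjoint).
In U(8,18), cl(S) = S if |S| < 8, else cl(S) = E.
Since 8 >= 8, cl(A union B) = E.
|cl(A union B)| = 18.

18


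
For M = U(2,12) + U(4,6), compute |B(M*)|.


(M1+M2)* = M1* + M2*.
M1* = U(10,12), bases: C(12,10) = 66.
M2* = U(2,6), bases: C(6,2) = 15.
|B(M*)| = 66 * 15 = 990.

990


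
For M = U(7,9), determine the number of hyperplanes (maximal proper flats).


Hyperplanes of U(7,9) are flats of rank 6.
In a uniform matroid, these are exactly the (6)-element subsets.
Count = C(9,6) = 84.

84


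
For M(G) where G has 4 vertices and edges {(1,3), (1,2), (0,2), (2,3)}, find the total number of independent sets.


An independent set in a graphic matroid is an acyclic edge subset.
G has 4 vertices and 4 edges.
Enumerate all 2^4 = 16 subsets, checking for acyclicity.
Total independent sets = 14.

14


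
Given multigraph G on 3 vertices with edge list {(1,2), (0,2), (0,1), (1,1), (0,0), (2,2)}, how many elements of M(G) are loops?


In a graphic matroid, a loop is a self-loop edge (u,u) with rank 0.
Examining all 6 edges for self-loops...
Self-loops found: (1,1), (0,0), (2,2)
Number of loops = 3.

3


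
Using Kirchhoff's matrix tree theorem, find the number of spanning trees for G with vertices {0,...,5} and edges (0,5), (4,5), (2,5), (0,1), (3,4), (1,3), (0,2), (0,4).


By Kirchhoff's matrix tree theorem, the number of spanning trees equals
the determinant of any cofactor of the Laplacian matrix L.
G has 6 vertices and 8 edges.
Computing the (5 x 5) cofactor determinant gives 29.

29


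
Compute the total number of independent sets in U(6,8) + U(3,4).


For a direct sum, |I(M1+M2)| = |I(M1)| * |I(M2)|.
|I(U(6,8))| = sum C(8,k) for k=0..6 = 247.
|I(U(3,4))| = sum C(4,k) for k=0..3 = 15.
Total = 247 * 15 = 3705.

3705


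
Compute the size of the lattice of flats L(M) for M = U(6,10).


Flats of U(6,10): every subset of size < 6 is a flat, plus E itself.
Count = (10 choose 0) + (10 choose 1) + (10 choose 2) + (10 choose 3) + (10 choose 4) + (10 choose 5) + 1
     = 1 + 10 + 45 + 120 + 210 + 252 + 1
     = 639.

639


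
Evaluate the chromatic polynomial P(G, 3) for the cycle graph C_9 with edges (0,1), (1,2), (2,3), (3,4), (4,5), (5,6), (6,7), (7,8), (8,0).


P(C_9, k) = (k-1)^9 + (-1)^9*(k-1).
P(3) = (2)^9 - 2
= 512 - 2 = 510.

510


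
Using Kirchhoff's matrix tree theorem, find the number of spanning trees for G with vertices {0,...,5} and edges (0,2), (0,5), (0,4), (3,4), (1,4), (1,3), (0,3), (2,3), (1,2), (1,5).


By Kirchhoff's matrix tree theorem, the number of spanning trees equals
the determinant of any cofactor of the Laplacian matrix L.
G has 6 vertices and 10 edges.
Computing the (5 x 5) cofactor determinant gives 120.

120


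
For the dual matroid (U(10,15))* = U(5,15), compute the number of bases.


The dual of U(r,n) is U(n-r, n) = U(5,15).
Bases of U(5,15) are all (5)-element subsets.
|B(M*)| = C(15,5) = 3003.

3003


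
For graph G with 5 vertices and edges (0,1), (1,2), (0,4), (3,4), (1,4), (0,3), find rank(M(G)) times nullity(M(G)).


r(M) = |V| - c = 5 - 1 = 4.
nullity = |E| - r(M) = 6 - 4 = 2.
Product = 4 * 2 = 8.

8


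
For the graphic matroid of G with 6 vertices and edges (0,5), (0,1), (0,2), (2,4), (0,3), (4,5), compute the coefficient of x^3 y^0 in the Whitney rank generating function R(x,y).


R(x,y) = sum over A in 2^E of x^(r(E)-r(A)) * y^(|A|-r(A)).
G has 6 vertices, 6 edges. r(E) = 5.
Enumerate all 2^6 = 64 subsets.
Count subsets with r(E)-r(A)=3 and |A|-r(A)=0: 15.

15


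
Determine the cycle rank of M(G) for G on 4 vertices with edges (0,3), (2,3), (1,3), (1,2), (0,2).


Cycle rank (nullity) = |E| - r(M) = |E| - (|V| - c).
|E| = 5, |V| = 4, c = 1.
Nullity = 5 - (4 - 1) = 5 - 3 = 2.

2


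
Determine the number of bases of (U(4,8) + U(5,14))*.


(M1+M2)* = M1* + M2*.
M1* = U(4,8), bases: C(8,4) = 70.
M2* = U(9,14), bases: C(14,9) = 2002.
|B(M*)| = 70 * 2002 = 140140.

140140


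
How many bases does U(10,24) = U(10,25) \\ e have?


Deleting e from U(10,25) gives U(10,24) since n > r.
Bases of U(10,24) = C(24,10) = 24! / (10! * 14!) = 1961256.

1961256


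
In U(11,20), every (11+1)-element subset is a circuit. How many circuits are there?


In U(11,20), circuits are the (12)-element subsets.
Any set of 12 elements is dependent, and removing any one element gives
an independent set of size 11, so it is a minimal dependent set.
Number of circuits = (20 choose 12) = 125970.

125970


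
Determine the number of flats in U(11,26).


Flats of U(11,26): every subset of size < 11 is a flat, plus E itself.
Count = (26 choose 0) + (26 choose 1) + (26 choose 2) + (26 choose 3) + (26 choose 4) + (26 choose 5) + (26 choose 6) + (26 choose 7) + (26 choose 8) + (26 choose 9) + (26 choose 10) + 1
     = 1 + 26 + 325 + 2600 + 14950 + 65780 + 230230 + 657800 + 1562275 + 3124550 + 5311735 + 1
     = 10970273.

10970273


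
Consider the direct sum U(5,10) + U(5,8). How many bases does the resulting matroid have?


Bases of a direct sum M1 + M2: |B| = |B(M1)| * |B(M2)|.
|B(U(5,10))| = C(10,5) = 252.
|B(U(5,8))| = C(8,5) = 56.
Total bases = 252 * 56 = 14112.

14112


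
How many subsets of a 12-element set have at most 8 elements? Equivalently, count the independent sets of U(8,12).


Independent sets of U(8,12) are all subsets of size <= 8.
Count = C(12,0) + C(12,1) + C(12,2) + C(12,3) + C(12,4) + C(12,5) + C(12,6) + C(12,7) + C(12,8)
     = 1 + 12 + 66 + 220 + 495 + 792 + 924 + 792 + 495
     = 3797.

3797


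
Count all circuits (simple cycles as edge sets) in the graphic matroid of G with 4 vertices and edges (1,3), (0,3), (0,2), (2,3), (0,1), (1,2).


A circuit in a graphic matroid = edge set of a simple cycle.
G has 4 vertices and 6 edges.
Enumerating all minimal edge subsets forming cycles...
Total circuits found: 7.

7


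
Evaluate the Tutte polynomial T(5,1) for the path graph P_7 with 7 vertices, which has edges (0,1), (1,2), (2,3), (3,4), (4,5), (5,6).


A path on 7 vertices is a tree with 6 edges.
T(x,y) = x^(6) for any tree.
T(5,1) = 5^6 = 15625.

15625


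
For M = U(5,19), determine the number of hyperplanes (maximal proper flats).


Hyperplanes of U(5,19) are flats of rank 4.
In a uniform matroid, these are exactly the (4)-element subsets.
Count = C(19,4) = (19 * 18 * 17 * 16) / (1 * 2 * 3 * 4) = 3876.

3876


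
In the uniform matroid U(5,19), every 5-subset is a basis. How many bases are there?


Bases of U(5,19) are all 5-element subsets of the 19-element ground set.
Number of bases = C(19,5).
C(19,5) = 11628.

11628


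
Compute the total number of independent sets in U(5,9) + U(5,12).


For a direct sum, |I(M1+M2)| = |I(M1)| * |I(M2)|.
|I(U(5,9))| = sum C(9,k) for k=0..5 = 382.
|I(U(5,12))| = sum C(12,k) for k=0..5 = 1586.
Total = 382 * 1586 = 605852.

605852


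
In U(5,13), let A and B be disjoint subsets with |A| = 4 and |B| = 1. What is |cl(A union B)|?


|A union B| = 4 + 1 = 5 (disjoint).
In U(5,13), cl(S) = S if |S| < 5, else cl(S) = E.
Since 5 >= 5, cl(A union B) = E.
|cl(A union B)| = 13.

13


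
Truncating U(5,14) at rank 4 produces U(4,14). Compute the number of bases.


Truncating U(5,14) to rank 4 gives U(4,14).
Bases of U(4,14) are all 4-element subsets of 14 elements.
Number of bases = C(14,4) = 14! / (4! * 10!) = 1001.

1001


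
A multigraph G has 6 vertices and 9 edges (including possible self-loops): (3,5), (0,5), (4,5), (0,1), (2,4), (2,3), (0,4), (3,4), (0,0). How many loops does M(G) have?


In a graphic matroid, a loop is a self-loop edge (u,u) with rank 0.
Examining all 9 edges for self-loops...
Self-loops found: (0,0)
Number of loops = 1.

1


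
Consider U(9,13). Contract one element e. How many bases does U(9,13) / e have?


Contracting e from U(9,13) gives U(8,12).
Bases of U(8,12) = (12 choose 8) = 495.

495


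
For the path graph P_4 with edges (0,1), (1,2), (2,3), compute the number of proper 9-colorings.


P(P_4, k) = k * (k-1)^(3).
P(9) = 9 * 8^3 = 9 * 512 = 4608.

4608


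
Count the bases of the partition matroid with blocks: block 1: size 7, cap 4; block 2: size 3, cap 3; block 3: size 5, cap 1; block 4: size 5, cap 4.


A basis picks exactly ci elements from block i.
Number of bases = product of C(|Si|, ci).
= C(7,4) * C(3,3) * C(5,1) * C(5,4)
= 35 * 1 * 5 * 5
= 875.

875


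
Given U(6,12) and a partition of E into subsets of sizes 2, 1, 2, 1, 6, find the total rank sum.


r(Ai) = min(|Ai|, 6) for each part.
Sum = min(2,6) + min(1,6) + min(2,6) + min(1,6) + min(6,6)
    = 2 + 1 + 2 + 1 + 6
    = 12.

12


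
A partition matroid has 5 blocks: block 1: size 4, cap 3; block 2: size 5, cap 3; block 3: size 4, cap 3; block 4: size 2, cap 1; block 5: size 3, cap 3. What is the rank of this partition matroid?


Rank of a partition matroid = sum of min(|Si|, ci) for each block.
= min(4,3) + min(5,3) + min(4,3) + min(2,1) + min(3,3)
= 3 + 3 + 3 + 1 + 3
= 13.

13


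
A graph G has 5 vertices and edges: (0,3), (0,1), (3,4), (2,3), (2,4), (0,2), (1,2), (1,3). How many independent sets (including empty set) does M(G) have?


An independent set in a graphic matroid is an acyclic edge subset.
G has 5 vertices and 8 edges.
Enumerate all 2^8 = 256 subsets, checking for acyclicity.
Total independent sets = 128.

128


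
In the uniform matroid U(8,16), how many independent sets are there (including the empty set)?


Independent sets of U(8,16) are all subsets of size <= 8.
Count = C(16,0) + C(16,1) + C(16,2) + C(16,3) + C(16,4) + C(16,5) + C(16,6) + C(16,7) + C(16,8)
     = 1 + 16 + 120 + 560 + 1820 + 4368 + 8008 + 11440 + 12870
     = 39203.

39203


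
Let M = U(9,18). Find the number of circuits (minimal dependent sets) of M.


In U(9,18), circuits are the (10)-element subsets.
Any set of 10 elements is dependent, and removing any one element gives
an independent set of size 9, so it is a minimal dependent set.
Number of circuits = C(18,10) = 43758.

43758


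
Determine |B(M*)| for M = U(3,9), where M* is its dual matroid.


The dual of U(r,n) is U(n-r, n) = U(6,9).
Bases of U(6,9) are all (6)-element subsets.
|B(M*)| = C(9,6) = 9! / (6! * 3!) = 84.

84


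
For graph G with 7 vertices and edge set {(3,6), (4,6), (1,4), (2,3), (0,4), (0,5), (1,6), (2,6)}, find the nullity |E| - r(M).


Cycle rank (nullity) = |E| - r(M) = |E| - (|V| - c).
|E| = 8, |V| = 7, c = 1.
Nullity = 8 - (7 - 1) = 8 - 6 = 2.

2


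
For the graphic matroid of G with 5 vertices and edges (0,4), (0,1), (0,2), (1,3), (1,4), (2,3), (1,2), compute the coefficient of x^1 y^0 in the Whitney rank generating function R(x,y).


R(x,y) = sum over A in 2^E of x^(r(E)-r(A)) * y^(|A|-r(A)).
G has 5 vertices, 7 edges. r(E) = 4.
Enumerate all 2^7 = 128 subsets.
Count subsets with r(E)-r(A)=1 and |A|-r(A)=0: 32.

32


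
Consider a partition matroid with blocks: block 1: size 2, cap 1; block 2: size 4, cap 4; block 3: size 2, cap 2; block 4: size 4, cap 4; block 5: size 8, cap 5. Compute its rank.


Rank of a partition matroid = sum of min(|Si|, ci) for each block.
= min(2,1) + min(4,4) + min(2,2) + min(4,4) + min(8,5)
= 1 + 4 + 2 + 4 + 5
= 16.

16


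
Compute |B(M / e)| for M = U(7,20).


Contracting e from U(7,20) gives U(6,19).
Bases of U(6,19) = C(19,6) = 19! / (6! * 13!) = 27132.

27132


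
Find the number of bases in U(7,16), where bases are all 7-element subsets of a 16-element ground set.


Bases of U(7,16) are all 7-element subsets of the 16-element ground set.
Number of bases = C(16,7).
C(16,7) = 16! / (7! * 9!) = 11440.

11440


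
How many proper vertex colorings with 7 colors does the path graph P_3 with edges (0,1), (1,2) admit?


P(P_3, k) = k * (k-1)^(2).
P(7) = 7 * 6^2 = 7 * 36 = 252.

252


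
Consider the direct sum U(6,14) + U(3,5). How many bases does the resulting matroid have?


Bases of a direct sum M1 + M2: |B| = |B(M1)| * |B(M2)|.
|B(U(6,14))| = C(14,6) = 3003.
|B(U(3,5))| = C(5,3) = 10.
Total bases = 3003 * 10 = 30030.

30030


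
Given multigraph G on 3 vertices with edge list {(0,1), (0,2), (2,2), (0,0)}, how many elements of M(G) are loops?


In a graphic matroid, a loop is a self-loop edge (u,u) with rank 0.
Examining all 4 edges for self-loops...
Self-loops found: (2,2), (0,0)
Number of loops = 2.

2


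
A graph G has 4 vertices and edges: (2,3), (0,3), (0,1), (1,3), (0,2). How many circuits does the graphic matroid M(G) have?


A circuit in a graphic matroid = edge set of a simple cycle.
G has 4 vertices and 5 edges.
Enumerating all minimal edge subsets forming cycles...
Total circuits found: 3.

3


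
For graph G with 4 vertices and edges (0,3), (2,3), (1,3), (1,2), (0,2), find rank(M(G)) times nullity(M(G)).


r(M) = |V| - c = 4 - 1 = 3.
nullity = |E| - r(M) = 5 - 3 = 2.
Product = 3 * 2 = 6.

6


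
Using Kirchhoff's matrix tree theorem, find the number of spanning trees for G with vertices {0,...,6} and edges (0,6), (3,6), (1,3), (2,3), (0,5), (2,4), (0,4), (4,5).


By Kirchhoff's matrix tree theorem, the number of spanning trees equals
the determinant of any cofactor of the Laplacian matrix L.
G has 7 vertices and 8 edges.
Computing the (6 x 6) cofactor determinant gives 14.

14


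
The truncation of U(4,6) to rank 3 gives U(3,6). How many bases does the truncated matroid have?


Truncating U(4,6) to rank 3 gives U(3,6).
Bases of U(3,6) are all 3-element subsets of 6 elements.
Number of bases = C(6,3) = (6 * 5 * 4) / (1 * 2 * 3) = 20.

20


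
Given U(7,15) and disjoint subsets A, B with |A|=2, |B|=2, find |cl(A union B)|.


|A union B| = 2 + 2 = 4 (disjoint).
In U(7,15), cl(S) = S if |S| < 7, else cl(S) = E.
Since 4 < 7, cl(A union B) = A union B.
|cl(A union B)| = 4.

4


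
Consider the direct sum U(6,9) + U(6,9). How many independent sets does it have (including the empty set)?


For a direct sum, |I(M1+M2)| = |I(M1)| * |I(M2)|.
|I(U(6,9))| = sum C(9,k) for k=0..6 = 466.
|I(U(6,9))| = sum C(9,k) for k=0..6 = 466.
Total = 466 * 466 = 217156.

217156


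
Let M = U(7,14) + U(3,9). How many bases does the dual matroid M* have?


(M1+M2)* = M1* + M2*.
M1* = U(7,14), bases: C(14,7) = 3432.
M2* = U(6,9), bases: C(9,6) = 84.
|B(M*)| = 3432 * 84 = 288288.

288288


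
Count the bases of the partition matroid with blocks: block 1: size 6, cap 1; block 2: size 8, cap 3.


A basis picks exactly ci elements from block i.
Number of bases = product of C(|Si|, ci).
= C(6,1) * C(8,3)
= 6 * 56
= 336.

336


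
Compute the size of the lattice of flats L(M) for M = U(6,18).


Flats of U(6,18): every subset of size < 6 is a flat, plus E itself.
Count = (18 choose 0) + (18 choose 1) + (18 choose 2) + (18 choose 3) + (18 choose 4) + (18 choose 5) + 1
     = 1 + 18 + 153 + 816 + 3060 + 8568 + 1
     = 12617.

12617


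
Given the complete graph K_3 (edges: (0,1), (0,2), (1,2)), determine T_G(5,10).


T(K_3; x,y) = x^2 + x + y.
T(5,10) = 25 + 5 + 10 = 40.

40


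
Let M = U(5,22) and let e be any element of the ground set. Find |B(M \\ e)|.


Deleting e from U(5,22) gives U(5,21) since n > r.
Bases of U(5,21) = (21 choose 5) = 20349.

20349


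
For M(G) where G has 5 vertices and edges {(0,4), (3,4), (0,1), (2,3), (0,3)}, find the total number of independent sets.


An independent set in a graphic matroid is an acyclic edge subset.
G has 5 vertices and 5 edges.
Enumerate all 2^5 = 32 subsets, checking for acyclicity.
Total independent sets = 28.

28


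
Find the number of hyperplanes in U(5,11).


Hyperplanes of U(5,11) are flats of rank 4.
In a uniform matroid, these are exactly the (4)-element subsets.
Count = C(11,4) = (11 * 10 * 9 * 8) / (1 * 2 * 3 * 4) = 330.

330


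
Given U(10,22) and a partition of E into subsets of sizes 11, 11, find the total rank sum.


r(Ai) = min(|Ai|, 10) for each part.
Sum = min(11,10) + min(11,10)
    = 10 + 10
    = 20.

20


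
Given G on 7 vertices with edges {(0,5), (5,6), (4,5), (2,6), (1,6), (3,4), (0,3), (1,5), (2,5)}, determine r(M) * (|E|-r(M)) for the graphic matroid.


r(M) = |V| - c = 7 - 1 = 6.
nullity = |E| - r(M) = 9 - 6 = 3.
Product = 6 * 3 = 18.

18


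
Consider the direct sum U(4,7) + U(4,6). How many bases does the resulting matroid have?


Bases of a direct sum M1 + M2: |B| = |B(M1)| * |B(M2)|.
|B(U(4,7))| = C(7,4) = 35.
|B(U(4,6))| = C(6,4) = 15.
Total bases = 35 * 15 = 525.

525


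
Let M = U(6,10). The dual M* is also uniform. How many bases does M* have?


The dual of U(r,n) is U(n-r, n) = U(4,10).
Bases of U(4,10) are all (4)-element subsets.
|B(M*)| = C(10,4) = (10 * 9 * 8 * 7) / (1 * 2 * 3 * 4) = 210.

210


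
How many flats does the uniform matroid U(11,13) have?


Flats of U(11,13): every subset of size < 11 is a flat, plus E itself.
Count = (13 choose 0) + (13 choose 1) + (13 choose 2) + (13 choose 3) + (13 choose 4) + (13 choose 5) + (13 choose 6) + (13 choose 7) + (13 choose 8) + (13 choose 9) + (13 choose 10) + 1
     = 1 + 13 + 78 + 286 + 715 + 1287 + 1716 + 1716 + 1287 + 715 + 286 + 1
     = 8101.

8101


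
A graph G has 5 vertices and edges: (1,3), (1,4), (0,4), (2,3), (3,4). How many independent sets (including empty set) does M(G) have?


An independent set in a graphic matroid is an acyclic edge subset.
G has 5 vertices and 5 edges.
Enumerate all 2^5 = 32 subsets, checking for acyclicity.
Total independent sets = 28.

28


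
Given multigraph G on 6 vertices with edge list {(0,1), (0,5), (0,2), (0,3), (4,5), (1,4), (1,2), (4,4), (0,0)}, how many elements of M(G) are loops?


In a graphic matroid, a loop is a self-loop edge (u,u) with rank 0.
Examining all 9 edges for self-loops...
Self-loops found: (4,4), (0,0)
Number of loops = 2.

2


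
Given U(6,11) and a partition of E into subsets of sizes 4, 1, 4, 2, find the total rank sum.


r(Ai) = min(|Ai|, 6) for each part.
Sum = min(4,6) + min(1,6) + min(4,6) + min(2,6)
    = 4 + 1 + 4 + 2
    = 11.

11


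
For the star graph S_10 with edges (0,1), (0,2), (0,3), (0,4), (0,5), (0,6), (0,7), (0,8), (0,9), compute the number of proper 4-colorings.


P(tree, k) = k * (k-1)^(9) for any tree on 10 vertices.
P(4) = 4 * 3^9 = 4 * 19683 = 78732.

78732


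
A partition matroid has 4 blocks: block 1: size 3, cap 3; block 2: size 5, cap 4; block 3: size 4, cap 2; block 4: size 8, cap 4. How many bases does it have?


A basis picks exactly ci elements from block i.
Number of bases = product of C(|Si|, ci).
= C(3,3) * C(5,4) * C(4,2) * C(8,4)
= 1 * 5 * 6 * 70
= 2100.

2100


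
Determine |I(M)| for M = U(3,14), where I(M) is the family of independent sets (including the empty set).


Independent sets of U(3,14) are all subsets of size <= 3.
Count = C(14,0) + C(14,1) + C(14,2) + C(14,3)
     = 1 + 14 + 91 + 364
     = 470.

470


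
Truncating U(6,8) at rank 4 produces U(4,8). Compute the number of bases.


Truncating U(6,8) to rank 4 gives U(4,8).
Bases of U(4,8) are all 4-element subsets of 8 elements.
Number of bases = C(8,4) = 8! / (4! * 4!) = 70.

70


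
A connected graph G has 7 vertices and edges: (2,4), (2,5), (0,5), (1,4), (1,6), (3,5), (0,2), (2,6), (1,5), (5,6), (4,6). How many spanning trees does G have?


By Kirchhoff's matrix tree theorem, the number of spanning trees equals
the determinant of any cofactor of the Laplacian matrix L.
G has 7 vertices and 11 edges.
Computing the (6 x 6) cofactor determinant gives 114.

114


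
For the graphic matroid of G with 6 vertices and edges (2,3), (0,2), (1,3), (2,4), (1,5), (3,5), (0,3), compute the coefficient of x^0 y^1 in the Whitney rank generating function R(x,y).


R(x,y) = sum over A in 2^E of x^(r(E)-r(A)) * y^(|A|-r(A)).
G has 6 vertices, 7 edges. r(E) = 5.
Enumerate all 2^7 = 128 subsets.
Count subsets with r(E)-r(A)=0 and |A|-r(A)=1: 6.

6


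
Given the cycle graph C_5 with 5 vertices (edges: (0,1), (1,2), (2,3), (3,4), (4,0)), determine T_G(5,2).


T(C_5; x,y) = x + x^2 + ... + x^(4) + y.
T(5,2) = 5^1 + 5^2 + 5^3 + 5^4 + 2
= 5 + 25 + 125 + 625 + 2
= 782.

782


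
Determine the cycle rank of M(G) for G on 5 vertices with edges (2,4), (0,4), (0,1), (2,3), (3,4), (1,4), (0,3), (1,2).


Cycle rank (nullity) = |E| - r(M) = |E| - (|V| - c).
|E| = 8, |V| = 5, c = 1.
Nullity = 8 - (5 - 1) = 8 - 4 = 4.

4


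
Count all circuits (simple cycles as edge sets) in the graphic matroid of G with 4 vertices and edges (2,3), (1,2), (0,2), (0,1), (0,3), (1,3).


A circuit in a graphic matroid = edge set of a simple cycle.
G has 4 vertices and 6 edges.
Enumerating all minimal edge subsets forming cycles...
Total circuits found: 7.

7


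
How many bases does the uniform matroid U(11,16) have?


Bases of U(11,16) are all 11-element subsets of the 16-element ground set.
Number of bases = C(16,11).
C(16,11) = 16! / (11! * 5!) = 4368.

4368


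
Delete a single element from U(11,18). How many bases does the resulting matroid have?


Deleting e from U(11,18) gives U(11,17) since n > r.
Bases of U(11,17) = (17 choose 11) = 12376.

12376


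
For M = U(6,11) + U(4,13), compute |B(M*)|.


(M1+M2)* = M1* + M2*.
M1* = U(5,11), bases: C(11,5) = 462.
M2* = U(9,13), bases: C(13,9) = 715.
|B(M*)| = 462 * 715 = 330330.

330330


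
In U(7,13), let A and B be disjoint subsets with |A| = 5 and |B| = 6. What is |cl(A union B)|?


|A union B| = 5 + 6 = 11 (disjoint).
In U(7,13), cl(S) = S if |S| < 7, else cl(S) = E.
Since 11 >= 7, cl(A union B) = E.
|cl(A union B)| = 13.

13


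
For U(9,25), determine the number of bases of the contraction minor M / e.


Contracting e from U(9,25) gives U(8,24).
Bases of U(8,24) = (24 choose 8) = 735471.

735471


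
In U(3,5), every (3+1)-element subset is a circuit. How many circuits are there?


In U(3,5), circuits are the (4)-element subsets.
Any set of 4 elements is dependent, and removing any one element gives
an independent set of size 3, so it is a minimal dependent set.
Number of circuits = C(5,4) = (5 * 4 * 3 * 2) / (1 * 2 * 3 * 4) = 5.

5
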